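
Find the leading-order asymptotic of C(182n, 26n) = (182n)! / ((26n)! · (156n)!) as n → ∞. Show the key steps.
C(182n, 26n) ~ (823543/46656)^(26n) · sqrt(7/(12π·26n))

Write N = 26n. Apply Stirling to each factorial:
  (7N)! ~ sqrt(2π·7N) · (7N/e)^(7N),
  N! ~ sqrt(2π N) · (N/e)^N,
  (6N)! ~ sqrt(2π·6N) · (6N/e)^(6N).
The exponential factors combine to (7N)^(7N) / (N^N · (6N)^(6N)) = 7^(7N)/6^(6N) = (7^7/6^6)^N = (823543/46656)^N.
The square-root prefactors combine to sqrt(2π·7N) / (sqrt(2π N)·sqrt(2π·6N)) = sqrt(7 / (2π·6·N)) = sqrt(7/(12π·26n)).
Substituting N = 26n: C(182n, 26n) ~ (823543/46656)^(26n) · sqrt(7/(12π·26n)).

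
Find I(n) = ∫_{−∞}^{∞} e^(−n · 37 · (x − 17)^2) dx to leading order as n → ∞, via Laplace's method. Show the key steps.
I(n) = sqrt(π/(37n))

Here φ(x) = 37 · (x − 17)^2 has its unique minimum at x* = 17 with φ(x*) = 0 and φ''(x*) = 74. Laplace's method gives
  I(n) ~ e^(−n φ(x*)) · sqrt(2π / (n · φ''(x*))) = sqrt(2π / (74n)) = sqrt(π/(37n)).
This is exact: substituting u = (x − 17)·sqrt(37n) gives I(n) = (1/sqrt(37n)) ∫_{−∞}^{∞} e^(−u^2) du = sqrt(π/(37n)).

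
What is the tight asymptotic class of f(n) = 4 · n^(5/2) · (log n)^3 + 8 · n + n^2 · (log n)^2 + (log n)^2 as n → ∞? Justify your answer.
f(n) ∈ Θ(n^(5/2) · (log n)^3)

Compare the terms by growth order. For large n, n^a · (log n)^b dominates n^a' · (log n)^b' iff a > a', or (a = a' and b > b'). Ranking the 4 terms shows the dominant one is 4 · n^(5/2) · (log n)^3. Hence f(n) ∈ Θ(n^(5/2) · (log n)^3).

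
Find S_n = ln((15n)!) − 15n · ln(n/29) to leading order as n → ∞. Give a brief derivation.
S_n ~ 15n · (ln 435 − 1) + O(ln n)

Stirling: ln((15n)!) = 15n ln(15n) − 15n + O(ln n).
  S_n = 15n ln(15n) − 15n − 15n ln(n/29) + O(ln n)
      = 15n ln(15n) − 15n ln n + 15n ln 29 − 15n + O(ln n)
      = 15n ln 15 + 15n ln 29 − 15n + O(ln n)
      = 15n (ln 435 − 1) + O(ln n).
Numerically ln(435) − 1 ≈ 5.0753.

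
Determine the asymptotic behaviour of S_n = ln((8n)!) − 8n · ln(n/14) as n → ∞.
S_n ~ 8n · (ln 112 − 1) + O(ln n)

Stirling: ln((8n)!) = 8n ln(8n) − 8n + O(ln n).
  S_n = 8n ln(8n) − 8n − 8n ln(n/14) + O(ln n)
      = 8n ln(8n) − 8n ln n + 8n ln 14 − 8n + O(ln n)
      = 8n ln 8 + 8n ln 14 − 8n + O(ln n)
      = 8n (ln 112 − 1) + O(ln n).
Numerically ln(112) − 1 ≈ 3.7185.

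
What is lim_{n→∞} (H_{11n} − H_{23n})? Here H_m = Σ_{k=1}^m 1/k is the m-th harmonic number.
lim = ln(11/23)

Euler-Maclaurin gives H_m = ln m + γ + 1/(2m) + O(1/m^2). The γ and O(1/m) terms cancel in the difference:
  H_{11n} − H_{23n} = ln(11n) − ln(23n) + O(1/n) = ln(11/23) + O(1/n).
Hence the limit is ln(11/23).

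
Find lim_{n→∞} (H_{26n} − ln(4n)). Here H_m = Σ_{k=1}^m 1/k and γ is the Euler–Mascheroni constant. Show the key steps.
lim = ln(13/2) + γ

By Euler-Maclaurin, H_m = ln m + γ + O(1/m). So
  H_{26n} − ln(4n) = ln(26n) + γ − ln(4n) + O(1/n)
                       = ln(26/4) + γ + O(1/n).
Hence the limit is ln(26/4) + γ (= ln(13/2)).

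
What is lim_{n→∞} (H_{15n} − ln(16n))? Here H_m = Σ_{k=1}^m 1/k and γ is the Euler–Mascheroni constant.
lim = ln(15/16) + γ

By Euler-Maclaurin, H_m = ln m + γ + O(1/m). So
  H_{15n} − ln(16n) = ln(15n) + γ − ln(16n) + O(1/n)
                       = ln(15/16) + γ + O(1/n).
Hence the limit is ln(15/16) + γ.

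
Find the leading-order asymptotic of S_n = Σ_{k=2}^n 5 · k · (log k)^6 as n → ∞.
S_n ~ 5 · n^2 · (log n)^6 / 2

By integral comparison, S_n = ∫_1^n 5 · x · (log x)^6 dx + O(n · (log n)^6). For the integral, the leading term of ∫_1^n x^1 (log x)^6 dx is n^2/2 · (log n)^6 (by repeated integration by parts; each step lowers the log-exponent and produces a relatively O(1/log n) correction). Hence S_n ~ 5 · n^2 · (log n)^6 / 2.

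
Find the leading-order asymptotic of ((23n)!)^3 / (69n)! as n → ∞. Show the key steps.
((23n)!)^3/(69n)! ~ ((2π·23n)^(2/2) / sqrt(3)) · 3^(−3·23n)  →  0

Write N = 23n. Stirling: N! ~ sqrt(2π N)(N/e)^N and (3N)! ~ sqrt(2π·3N)·(3N/e)^(3N).
  (N!)^3/(3N)! ~ (2π N)^(3/2) (N/e)^(3N) / [sqrt(2π·3N) (3N/e)^(3N)]
     = (2π N)^(3/2) / sqrt(2π·3N) · (N/(3N))^(3N)
     = (2π N)^((3−1)/2) / sqrt(3) · 3^(−3N).
Since 3^3 > 1, the factor 3^(−3N) decays exponentially, so the ratio → 0. Substituting N = 23n gives the stated form.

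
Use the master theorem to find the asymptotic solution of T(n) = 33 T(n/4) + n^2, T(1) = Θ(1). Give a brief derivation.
T(n) = Θ(n^(log_4 33))

Master theorem: compare f(n) = n^2 to n^(log_4 33) where log_4 33 ≈ 2.522. Since 2 < log_4 33, we have f(n) = O(n^(log_4 33 − ε)) for some ε > 0 — Case 1. Hence T(n) = Θ(n^(log_4 33)).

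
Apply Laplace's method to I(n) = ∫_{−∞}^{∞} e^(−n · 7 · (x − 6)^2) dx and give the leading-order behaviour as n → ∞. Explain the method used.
I(n) = sqrt(π/(7n))

Here φ(x) = 7 · (x − 6)^2 has its unique minimum at x* = 6 with φ(x*) = 0 and φ''(x*) = 14. Laplace's method gives
  I(n) ~ e^(−n φ(x*)) · sqrt(2π / (n · φ''(x*))) = sqrt(2π / (14n)) = sqrt(π/(7n)).
This is exact: substituting u = (x − 6)·sqrt(7n) gives I(n) = (1/sqrt(7n)) ∫_{−∞}^{∞} e^(−u^2) du = sqrt(π/(7n)).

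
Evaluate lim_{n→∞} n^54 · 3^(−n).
lim = 0

Exponentials with base > 1 dominate every fixed polynomial: for any fixed c, n^c / 3^n → 0 as n → ∞ (e.g. by the ratio test, or by writing 3^n = e^(n ln 3) and noting e^(n ln 3) / n^c → ∞). Hence n^54 · 3^(−n) = n^54 / 3^n → 0.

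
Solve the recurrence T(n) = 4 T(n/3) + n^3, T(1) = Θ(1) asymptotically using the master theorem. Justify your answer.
T(n) = Θ(n^3)

log_3 4 ≈ 1.262. f(n) = n^3 dominates n^(log_3 4) since 3 > 1.262, and the regularity condition a·f(n/b) = 4·(n/3)^3 = (4/27)·n^3 ≤ c·f(n) holds with c = 4/27 ≈ 0.148 < 1. So this is Case 3: T(n) = Θ(f(n)) = Θ(n^3).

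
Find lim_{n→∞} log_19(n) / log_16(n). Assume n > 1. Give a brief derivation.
lim = ln(16) / ln(19) = log_19(16)

Change of base: log_19(n) = ln n / ln 19 and log_16(n) = ln n / ln 16. The ratio is (ln n / ln 19) · (ln 16 / ln n) = ln 16 / ln 19, a constant independent of n. So the limit is ln 16 / ln 19 = log_19(16).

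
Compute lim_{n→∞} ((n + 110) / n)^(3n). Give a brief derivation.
lim = e^330

Rewrite as (1 + 110/n)^(3n). By the standard limit (1 + x/n)^n → e^x, we have (1 + 110/n)^n → e^110, and raising to the 3rd power gives e^330.
More precisely, ln[(1 + 110/n)^(3n)] = 3n · ln(1 + 110/n) = 3n · (110/n + O(1/n^2)) = 330 + O(1/n) → 330.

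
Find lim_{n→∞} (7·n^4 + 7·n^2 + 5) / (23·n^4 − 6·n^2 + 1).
lim = 7/23

For large n the leading n^4 terms dominate both numerator and denominator. Dividing top and bottom by n^4, every other term tends to 0, leaving 7/23.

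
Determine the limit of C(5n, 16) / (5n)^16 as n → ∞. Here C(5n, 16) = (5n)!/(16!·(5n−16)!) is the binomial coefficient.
lim = 1/16! = 1/20922789888000

With N = 5n → ∞: C(N, 16) / N^16 = [N(N−1)…(N−15)] / (16! · N^16) = (1/16!) · 1 · (1 − 1/(5n)) · … · (1 − 15/(5n)). Each factor → 1 as N → ∞, so the limit is 1/16! = 1/20922789888000.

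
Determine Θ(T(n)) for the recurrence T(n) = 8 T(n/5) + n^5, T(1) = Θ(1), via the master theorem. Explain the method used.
T(n) = Θ(n^5)

log_5 8 ≈ 1.292. f(n) = n^5 dominates n^(log_5 8) since 5 > 1.292, and the regularity condition a·f(n/b) = 8·(n/5)^5 = (8/3125)·n^5 ≤ c·f(n) holds with c = 8/3125 ≈ 0.00256 < 1. So this is Case 3: T(n) = Θ(f(n)) = Θ(n^5).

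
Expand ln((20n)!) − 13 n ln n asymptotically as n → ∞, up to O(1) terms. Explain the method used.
ln((20n)!) − 13 n ln n = 7 n ln n + 20(ln 20 − 1) n + (1/2) ln(2π·20n) + O(1/n)

Stirling: ln((20n)!) = 20n ln(20n) − 20n + (1/2) ln(2π·20n) + O(1/n).
Expand 20n ln(20n) = 20n (ln n + ln 20) = 20n ln n + 20n ln 20.
Subtract 13n ln n: leading term is (20 − 13) n ln n = 7 n ln n. The next term is 20n ln 20 − 20n = 20(ln 20 − 1) n. Then the (1/2) ln(2π·20n) correction.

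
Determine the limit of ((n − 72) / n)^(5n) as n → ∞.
lim = e^(−360)

Rewrite as (1 − 72/n)^(5n). By the standard limit (1 + x/n)^n → e^x, we have (1 − 72/n)^n → e^(−72), and raising to the 5th power gives e^(−360).
More precisely, ln[(1 − 72/n)^(5n)] = 5n · ln(1 − 72/n) = 5n · (-72/n + O(1/n^2)) = -360 + O(1/n) → -360.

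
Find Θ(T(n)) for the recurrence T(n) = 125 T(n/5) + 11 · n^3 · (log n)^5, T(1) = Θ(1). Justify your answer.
T(n) = Θ(n^3 · (log n)^6)

Here log_5 125 = 3 and f(n) = 11 · n^3 · (log n)^5 = Θ(n^(log_5 125) · (log n)^5). This is the extended Case 2 of the master theorem (f matches the critical exponent up to log factors), giving T(n) = Θ(n^(log_5 125) · (log n)^(5+1)) = Θ(n^3 · (log n)^6).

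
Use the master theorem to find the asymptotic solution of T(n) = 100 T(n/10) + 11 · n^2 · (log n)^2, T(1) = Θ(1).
T(n) = Θ(n^2 · (log n)^3)

Here log_10 100 = 2 and f(n) = 11 · n^2 · (log n)^2 = Θ(n^(log_10 100) · (log n)^2). This is the extended Case 2 of the master theorem (f matches the critical exponent up to log factors), giving T(n) = Θ(n^(log_10 100) · (log n)^(2+1)) = Θ(n^2 · (log n)^3).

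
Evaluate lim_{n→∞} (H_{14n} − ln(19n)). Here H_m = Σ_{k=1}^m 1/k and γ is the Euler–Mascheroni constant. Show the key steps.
lim = ln(14/19) + γ

By Euler-Maclaurin, H_m = ln m + γ + O(1/m). So
  H_{14n} − ln(19n) = ln(14n) + γ − ln(19n) + O(1/n)
                       = ln(14/19) + γ + O(1/n).
Hence the limit is ln(14/19) + γ.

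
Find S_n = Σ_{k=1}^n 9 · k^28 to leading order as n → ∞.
S_n ~ 9 · n^29 / 29

By integral comparison (Euler-Maclaurin), Σ_{k=1}^n 9 · k^28 = 9 · ∫_0^n x^28 dx + O(n^28) = 9 · n^29/29 + O(n^28). (Equivalently, Faulhaber's formula gives the same leading term.)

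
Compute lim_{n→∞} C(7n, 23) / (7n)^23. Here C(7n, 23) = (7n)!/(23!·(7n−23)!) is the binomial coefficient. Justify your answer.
lim = 1/23! = 1/25852016738884976640000

With N = 7n → ∞: C(N, 23) / N^23 = [N(N−1)…(N−22)] / (23! · N^23) = (1/23!) · 1 · (1 − 1/(7n)) · … · (1 − 22/(7n)). Each factor → 1 as N → ∞, so the limit is 1/23! = 1/25852016738884976640000.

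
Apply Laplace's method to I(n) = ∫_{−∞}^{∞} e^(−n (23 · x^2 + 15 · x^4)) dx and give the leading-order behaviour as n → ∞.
I(n) ~ sqrt(π/(23n))

φ(x) = 23 · x^2 + 15 · x^4 has its unique global minimum at x* = 0 (since φ'(x) = 46x + 60x^3 = 0 only at x = 0 for real x with both coefficients positive, and φ → ∞ as |x| → ∞). At x* = 0, φ(0) = 0 and φ''(0) = 46. Laplace's method then gives
  I(n) ~ sqrt(2π / (n · φ''(0))) · e^(−n φ(0)) = sqrt(2π / (46n)) = sqrt(π/(23n)).
The 15 · x^4 term contributes only at subleading order (an O(1/n) relative correction).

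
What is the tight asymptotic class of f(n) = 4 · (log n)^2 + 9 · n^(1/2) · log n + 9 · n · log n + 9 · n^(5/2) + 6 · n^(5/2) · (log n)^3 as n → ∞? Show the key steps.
f(n) ∈ Θ(n^(5/2) · (log n)^3)

Compare the terms by growth order. For large n, n^a · (log n)^b dominates n^a' · (log n)^b' iff a > a', or (a = a' and b > b'). Ranking the 5 terms shows the dominant one is 6 · n^(5/2) · (log n)^3. Hence f(n) ∈ Θ(n^(5/2) · (log n)^3).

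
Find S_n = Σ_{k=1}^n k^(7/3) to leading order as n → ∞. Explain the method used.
S_n ~ (3/10) · n^(10/3)

Integral comparison: Σ_{k=1}^n k^(7/3) = ∫_0^n x^(7/3) dx + O(n^(7/3)). The integral is n^(1 + 7/3) / (1 + 7/3) = n^((7+3)/3) / ((7+3)/3) = (3/10) · n^(10/3).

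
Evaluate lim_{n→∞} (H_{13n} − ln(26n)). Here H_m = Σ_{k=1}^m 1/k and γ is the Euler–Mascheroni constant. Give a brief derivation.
lim = −ln 2 + γ

By Euler-Maclaurin, H_m = ln m + γ + O(1/m). So
  H_{13n} − ln(26n) = ln(13n) + γ − ln(26n) + O(1/n)
                       = ln(13/26) + γ + O(1/n).
Hence the limit is ln(13/26) + γ (= −ln 2).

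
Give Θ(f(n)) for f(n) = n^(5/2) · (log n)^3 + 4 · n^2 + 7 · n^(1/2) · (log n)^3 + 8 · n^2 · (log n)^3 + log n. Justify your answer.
f(n) ∈ Θ(n^(5/2) · (log n)^3)

Compare the terms by growth order. For large n, n^a · (log n)^b dominates n^a' · (log n)^b' iff a > a', or (a = a' and b > b'). Ranking the 5 terms shows the dominant one is n^(5/2) · (log n)^3. Hence f(n) ∈ Θ(n^(5/2) · (log n)^3).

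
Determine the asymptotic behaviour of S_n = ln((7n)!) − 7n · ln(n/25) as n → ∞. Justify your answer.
S_n ~ 7n · (ln 175 − 1) + O(ln n)

Stirling: ln((7n)!) = 7n ln(7n) − 7n + O(ln n).
  S_n = 7n ln(7n) − 7n − 7n ln(n/25) + O(ln n)
      = 7n ln(7n) − 7n ln n + 7n ln 25 − 7n + O(ln n)
      = 7n ln 7 + 7n ln 25 − 7n + O(ln n)
      = 7n (ln 175 − 1) + O(ln n).
Numerically ln(175) − 1 ≈ 4.1648.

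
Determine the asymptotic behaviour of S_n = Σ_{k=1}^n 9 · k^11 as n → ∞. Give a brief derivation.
S_n ~ 3 · n^12 / 4

By integral comparison (Euler-Maclaurin), Σ_{k=1}^n 9 · k^11 = 9 · ∫_0^n x^11 dx + O(n^11) = 9 · n^12/12 = 3 · n^12 / 4 + O(n^11). (Equivalently, Faulhaber's formula gives the same leading term.)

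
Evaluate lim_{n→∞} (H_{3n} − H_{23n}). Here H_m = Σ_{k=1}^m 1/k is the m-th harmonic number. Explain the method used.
lim = ln(3/23)

Euler-Maclaurin gives H_m = ln m + γ + 1/(2m) + O(1/m^2). The γ and O(1/m) terms cancel in the difference:
  H_{3n} − H_{23n} = ln(3n) − ln(23n) + O(1/n) = ln(3/23) + O(1/n).
Hence the limit is ln(3/23).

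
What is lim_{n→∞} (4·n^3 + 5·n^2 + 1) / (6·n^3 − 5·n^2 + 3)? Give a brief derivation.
lim = 4/6 = 2/3

For large n the leading n^3 terms dominate both numerator and denominator. Dividing top and bottom by n^3, every other term tends to 0, leaving 4/6 = 2/3.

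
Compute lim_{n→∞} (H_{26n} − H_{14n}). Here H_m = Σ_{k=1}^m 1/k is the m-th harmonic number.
lim = ln(26/14) = ln(13/7)

Euler-Maclaurin gives H_m = ln m + γ + 1/(2m) + O(1/m^2). The γ and O(1/m) terms cancel in the difference:
  H_{26n} − H_{14n} = ln(26n) − ln(14n) + O(1/n) = ln(26/14) + O(1/n).
Hence the limit is ln(26/14) = ln(13/7).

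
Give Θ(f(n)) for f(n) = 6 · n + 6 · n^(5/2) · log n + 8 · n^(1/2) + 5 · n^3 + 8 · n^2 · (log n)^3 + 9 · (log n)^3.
f(n) ∈ Θ(n^3)

Compare the terms by growth order. For large n, n^a · (log n)^b dominates n^a' · (log n)^b' iff a > a', or (a = a' and b > b'). Ranking the 6 terms shows the dominant one is 5 · n^3. Hence f(n) ∈ Θ(n^3).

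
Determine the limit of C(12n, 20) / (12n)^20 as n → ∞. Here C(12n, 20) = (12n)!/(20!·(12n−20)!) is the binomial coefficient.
lim = 1/20! = 1/2432902008176640000

With N = 12n → ∞: C(N, 20) / N^20 = [N(N−1)…(N−19)] / (20! · N^20) = (1/20!) · 1 · (1 − 1/(12n)) · … · (1 − 19/(12n)). Each factor → 1 as N → ∞, so the limit is 1/20! = 1/2432902008176640000.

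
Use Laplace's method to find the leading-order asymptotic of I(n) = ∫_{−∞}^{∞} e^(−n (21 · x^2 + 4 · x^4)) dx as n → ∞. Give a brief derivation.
I(n) ~ sqrt(π/(21n))

φ(x) = 21 · x^2 + 4 · x^4 has its unique global minimum at x* = 0 (since φ'(x) = 42x + 16x^3 = 0 only at x = 0 for real x with both coefficients positive, and φ → ∞ as |x| → ∞). At x* = 0, φ(0) = 0 and φ''(0) = 42. Laplace's method then gives
  I(n) ~ sqrt(2π / (n · φ''(0))) · e^(−n φ(0)) = sqrt(2π / (42n)) = sqrt(π/(21n)).
The 4 · x^4 term contributes only at subleading order (an O(1/n) relative correction).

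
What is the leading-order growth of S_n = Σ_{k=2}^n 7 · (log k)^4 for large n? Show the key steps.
S_n ~ 7 · n · (log n)^4

By integral comparison, S_n = ∫_1^n 7 · (log x)^4 dx + O((log n)^4). For the integral, the leading term of ∫_1^n (log x)^4 dx is n · (log n)^4 (by repeated integration by parts; each step lowers the log-exponent and produces a relatively O(1/log n) correction). Hence S_n ~ 7 · n · (log n)^4.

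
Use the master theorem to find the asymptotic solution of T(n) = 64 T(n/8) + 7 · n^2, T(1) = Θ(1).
T(n) = Θ(n^2 log n)

log_8 64 = 2, and f(n) = 7 · n^2 = Θ(n^(log_8 64)). This is Case 2 of the master theorem: T(n) = Θ(f(n) · log n) = Θ(n^2 log n).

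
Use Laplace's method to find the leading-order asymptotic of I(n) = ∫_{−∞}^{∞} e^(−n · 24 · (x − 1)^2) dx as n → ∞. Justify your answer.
I(n) = sqrt(π/(24n))

Here φ(x) = 24 · (x − 1)^2 has its unique minimum at x* = 1 with φ(x*) = 0 and φ''(x*) = 48. Laplace's method gives
  I(n) ~ e^(−n φ(x*)) · sqrt(2π / (n · φ''(x*))) = sqrt(2π / (48n)) = sqrt(π/(24n)).
This is exact: substituting u = (x − 1)·sqrt(24n) gives I(n) = (1/sqrt(24n)) ∫_{−∞}^{∞} e^(−u^2) du = sqrt(π/(24n)).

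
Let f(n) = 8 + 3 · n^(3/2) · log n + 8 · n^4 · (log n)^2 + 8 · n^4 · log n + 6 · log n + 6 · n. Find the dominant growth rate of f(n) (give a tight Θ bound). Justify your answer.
f(n) ∈ Θ(n^4 · (log n)^2)

Compare the terms by growth order. For large n, n^a · (log n)^b dominates n^a' · (log n)^b' iff a > a', or (a = a' and b > b'). Ranking the 6 terms shows the dominant one is 8 · n^4 · (log n)^2. Hence f(n) ∈ Θ(n^4 · (log n)^2).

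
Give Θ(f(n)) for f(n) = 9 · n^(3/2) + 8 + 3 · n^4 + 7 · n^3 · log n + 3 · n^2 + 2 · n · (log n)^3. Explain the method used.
f(n) ∈ Θ(n^4)

Compare the terms by growth order. For large n, n^a · (log n)^b dominates n^a' · (log n)^b' iff a > a', or (a = a' and b > b'). Ranking the 6 terms shows the dominant one is 3 · n^4. Hence f(n) ∈ Θ(n^4).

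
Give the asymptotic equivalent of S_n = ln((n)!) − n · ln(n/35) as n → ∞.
S_n ~ n · (ln 35 − 1) + O(ln n)

Stirling: ln((n)!) = n ln(n) − n + O(ln n).
  S_n = n ln(n) − n − n ln(n/35) + O(ln n)
      = n ln(n) − n ln n + n ln 35 − n + O(ln n)
      = n ln 35 − n + O(ln n)
      = n (ln 35 − 1) + O(ln n).
Numerically ln(35) − 1 ≈ 2.5553.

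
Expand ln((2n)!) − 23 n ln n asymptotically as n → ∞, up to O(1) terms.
ln((2n)!) − 23 n ln n = −21 n ln n + 2(ln 2 − 1) n + (1/2) ln(2π·2n) + O(1/n)

Stirling: ln((2n)!) = 2n ln(2n) − 2n + (1/2) ln(2π·2n) + O(1/n).
Expand 2n ln(2n) = 2n (ln n + ln 2) = 2n ln n + 2n ln 2.
Subtract 23n ln n: leading term is (2 − 23) n ln n = −21 n ln n. The next term is 2n ln 2 − 2n = 2(ln 2 − 1) n. Then the (1/2) ln(2π·2n) correction.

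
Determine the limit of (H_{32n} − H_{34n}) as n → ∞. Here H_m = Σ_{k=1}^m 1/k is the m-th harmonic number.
lim = ln(32/34) = ln(16/17)

Euler-Maclaurin gives H_m = ln m + γ + 1/(2m) + O(1/m^2). The γ and O(1/m) terms cancel in the difference:
  H_{32n} − H_{34n} = ln(32n) − ln(34n) + O(1/n) = ln(32/34) + O(1/n).
Hence the limit is ln(32/34) = ln(16/17).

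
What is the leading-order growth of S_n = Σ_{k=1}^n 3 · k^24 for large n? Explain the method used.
S_n ~ 3 · n^25 / 25

By integral comparison (Euler-Maclaurin), Σ_{k=1}^n 3 · k^24 = 3 · ∫_0^n x^24 dx + O(n^24) = 3 · n^25/25 + O(n^24). (Equivalently, Faulhaber's formula gives the same leading term.)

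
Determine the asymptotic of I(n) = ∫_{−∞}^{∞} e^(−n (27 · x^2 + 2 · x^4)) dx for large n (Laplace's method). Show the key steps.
I(n) ~ sqrt(π/(27n))

φ(x) = 27 · x^2 + 2 · x^4 has its unique global minimum at x* = 0 (since φ'(x) = 54x + 8x^3 = 0 only at x = 0 for real x with both coefficients positive, and φ → ∞ as |x| → ∞). At x* = 0, φ(0) = 0 and φ''(0) = 54. Laplace's method then gives
  I(n) ~ sqrt(2π / (n · φ''(0))) · e^(−n φ(0)) = sqrt(2π / (54n)) = sqrt(π/(27n)).
The 2 · x^4 term contributes only at subleading order (an O(1/n) relative correction).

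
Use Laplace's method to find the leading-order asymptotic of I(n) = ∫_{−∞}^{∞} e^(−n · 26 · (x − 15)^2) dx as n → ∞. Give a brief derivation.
I(n) = sqrt(π/(26n))

Here φ(x) = 26 · (x − 15)^2 has its unique minimum at x* = 15 with φ(x*) = 0 and φ''(x*) = 52. Laplace's method gives
  I(n) ~ e^(−n φ(x*)) · sqrt(2π / (n · φ''(x*))) = sqrt(2π / (52n)) = sqrt(π/(26n)).
This is exact: substituting u = (x − 15)·sqrt(26n) gives I(n) = (1/sqrt(26n)) ∫_{−∞}^{∞} e^(−u^2) du = sqrt(π/(26n)).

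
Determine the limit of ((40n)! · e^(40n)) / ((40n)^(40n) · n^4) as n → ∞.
lim = 0

Stirling: (40n)! ~ sqrt(2π·40n) · (40n/e)^(40n). Hence
  (40n)! · e^(40n) / (40n)^(40n) ~ sqrt(2π·40n).
Dividing by n^4: sqrt(2π·40n) / n^4 = sqrt(2π·40) · n^((1−8)/2), so the expression behaves like sqrt(2π·40) · n^((1−8)/2) → 0.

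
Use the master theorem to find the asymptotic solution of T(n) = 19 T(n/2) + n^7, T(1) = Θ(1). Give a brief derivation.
T(n) = Θ(n^7)

log_2 19 ≈ 4.248. f(n) = n^7 dominates n^(log_2 19) since 7 > 4.248, and the regularity condition a·f(n/b) = 19·(n/2)^7 = (19/128)·n^7 ≤ c·f(n) holds with c = 19/128 ≈ 0.148 < 1. So this is Case 3: T(n) = Θ(f(n)) = Θ(n^7).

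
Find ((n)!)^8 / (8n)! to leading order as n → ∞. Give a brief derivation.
((n)!)^8/(8n)! ~ ((2π·n)^(7/2) / sqrt(8)) · 8^(−8·n)  →  0

Write N = n. Stirling: N! ~ sqrt(2π N)(N/e)^N and (8N)! ~ sqrt(2π·8N)·(8N/e)^(8N).
  (N!)^8/(8N)! ~ (2π N)^(8/2) (N/e)^(8N) / [sqrt(2π·8N) (8N/e)^(8N)]
     = (2π N)^(8/2) / sqrt(2π·8N) · (N/(8N))^(8N)
     = (2π N)^((8−1)/2) / sqrt(8) · 8^(−8N).
Since 8^8 > 1, the factor 8^(−8N) decays exponentially, so the ratio → 0. Substituting N = n gives the stated form.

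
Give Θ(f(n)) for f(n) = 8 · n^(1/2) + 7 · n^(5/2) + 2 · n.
f(n) ∈ Θ(n^(5/2))

Compare the terms by growth order. For large n, n^a · (log n)^b dominates n^a' · (log n)^b' iff a > a', or (a = a' and b > b'). Ranking the 3 terms shows the dominant one is 7 · n^(5/2). Hence f(n) ∈ Θ(n^(5/2)).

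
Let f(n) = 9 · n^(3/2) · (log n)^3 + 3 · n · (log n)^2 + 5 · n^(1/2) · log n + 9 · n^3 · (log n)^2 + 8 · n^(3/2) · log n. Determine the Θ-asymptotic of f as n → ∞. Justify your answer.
f(n) ∈ Θ(n^3 · (log n)^2)

Compare the terms by growth order. For large n, n^a · (log n)^b dominates n^a' · (log n)^b' iff a > a', or (a = a' and b > b'). Ranking the 5 terms shows the dominant one is 9 · n^3 · (log n)^2. Hence f(n) ∈ Θ(n^3 · (log n)^2).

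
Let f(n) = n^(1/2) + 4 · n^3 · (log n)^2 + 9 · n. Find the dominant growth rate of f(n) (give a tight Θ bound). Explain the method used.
f(n) ∈ Θ(n^3 · (log n)^2)

Compare the terms by growth order. For large n, n^a · (log n)^b dominates n^a' · (log n)^b' iff a > a', or (a = a' and b > b'). Ranking the 3 terms shows the dominant one is 4 · n^3 · (log n)^2. Hence f(n) ∈ Θ(n^3 · (log n)^2).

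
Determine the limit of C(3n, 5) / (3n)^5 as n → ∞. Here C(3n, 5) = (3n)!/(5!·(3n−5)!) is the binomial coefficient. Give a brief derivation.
lim = 1/5! = 1/120

With N = 3n → ∞: C(N, 5) / N^5 = [N(N−1)…(N−4)] / (5! · N^5) = (1/5!) · 1 · (1 − 1/(3n)) · (1 − 2/(3n)) · (1 − 3/(3n)) · (1 − 4/(3n)). Each factor → 1 as N → ∞, so the limit is 1/5! = 1/120.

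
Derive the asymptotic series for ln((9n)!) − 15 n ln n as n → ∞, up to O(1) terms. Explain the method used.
ln((9n)!) − 15 n ln n = −6 n ln n + 9(ln 9 − 1) n + (1/2) ln(2π·9n) + O(1/n)

Stirling: ln((9n)!) = 9n ln(9n) − 9n + (1/2) ln(2π·9n) + O(1/n).
Expand 9n ln(9n) = 9n (ln n + ln 9) = 9n ln n + 9n ln 9.
Subtract 15n ln n: leading term is (9 − 15) n ln n = −6 n ln n. The next term is 9n ln 9 − 9n = 9(ln 9 − 1) n. Then the (1/2) ln(2π·9n) correction.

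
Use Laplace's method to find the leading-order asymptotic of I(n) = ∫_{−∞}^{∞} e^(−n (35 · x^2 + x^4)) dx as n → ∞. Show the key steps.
I(n) ~ sqrt(π/(35n))

φ(x) = 35 · x^2 + x^4 has its unique global minimum at x* = 0 (since φ'(x) = 70x + 4x^3 = 0 only at x = 0 for real x with both coefficients positive, and φ → ∞ as |x| → ∞). At x* = 0, φ(0) = 0 and φ''(0) = 70. Laplace's method then gives
  I(n) ~ sqrt(2π / (n · φ''(0))) · e^(−n φ(0)) = sqrt(2π / (70n)) = sqrt(π/(35n)).
The x^4 term contributes only at subleading order (an O(1/n) relative correction).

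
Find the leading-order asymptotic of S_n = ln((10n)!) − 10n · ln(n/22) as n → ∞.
S_n ~ 10n · (ln 220 − 1) + O(ln n)

Stirling: ln((10n)!) = 10n ln(10n) − 10n + O(ln n).
  S_n = 10n ln(10n) − 10n − 10n ln(n/22) + O(ln n)
      = 10n ln(10n) − 10n ln n + 10n ln 22 − 10n + O(ln n)
      = 10n ln 10 + 10n ln 22 − 10n + O(ln n)
      = 10n (ln 220 − 1) + O(ln n).
Numerically ln(220) − 1 ≈ 4.3936.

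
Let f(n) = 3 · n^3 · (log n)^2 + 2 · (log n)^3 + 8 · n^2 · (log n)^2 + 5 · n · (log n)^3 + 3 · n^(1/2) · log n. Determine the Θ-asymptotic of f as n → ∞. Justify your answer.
f(n) ∈ Θ(n^3 · (log n)^2)

Compare the terms by growth order. For large n, n^a · (log n)^b dominates n^a' · (log n)^b' iff a > a', or (a = a' and b > b'). Ranking the 5 terms shows the dominant one is 3 · n^3 · (log n)^2. Hence f(n) ∈ Θ(n^3 · (log n)^2).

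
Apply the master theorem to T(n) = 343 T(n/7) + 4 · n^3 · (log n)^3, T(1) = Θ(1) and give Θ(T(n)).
T(n) = Θ(n^3 · (log n)^4)

Here log_7 343 = 3 and f(n) = 4 · n^3 · (log n)^3 = Θ(n^(log_7 343) · (log n)^3). This is the extended Case 2 of the master theorem (f matches the critical exponent up to log factors), giving T(n) = Θ(n^(log_7 343) · (log n)^(3+1)) = Θ(n^3 · (log n)^4).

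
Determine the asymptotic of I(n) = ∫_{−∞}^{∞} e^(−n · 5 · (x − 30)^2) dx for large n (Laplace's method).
I(n) = sqrt(π/(5n))

Here φ(x) = 5 · (x − 30)^2 has its unique minimum at x* = 30 with φ(x*) = 0 and φ''(x*) = 10. Laplace's method gives
  I(n) ~ e^(−n φ(x*)) · sqrt(2π / (n · φ''(x*))) = sqrt(2π / (10n)) = sqrt(π/(5n)).
This is exact: substituting u = (x − 30)·sqrt(5n) gives I(n) = (1/sqrt(5n)) ∫_{−∞}^{∞} e^(−u^2) du = sqrt(π/(5n)).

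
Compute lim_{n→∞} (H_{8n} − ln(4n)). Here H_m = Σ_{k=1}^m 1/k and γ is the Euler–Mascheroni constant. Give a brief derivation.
lim = ln 2 + γ

By Euler-Maclaurin, H_m = ln m + γ + O(1/m). So
  H_{8n} − ln(4n) = ln(8n) + γ − ln(4n) + O(1/n)
                       = ln(8/4) + γ + O(1/n).
Hence the limit is ln(8/4) + γ (= ln 2).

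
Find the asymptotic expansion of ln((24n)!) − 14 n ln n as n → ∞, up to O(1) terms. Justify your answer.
ln((24n)!) − 14 n ln n = 10 n ln n + 24(ln 24 − 1) n + (1/2) ln(2π·24n) + O(1/n)

Stirling: ln((24n)!) = 24n ln(24n) − 24n + (1/2) ln(2π·24n) + O(1/n).
Expand 24n ln(24n) = 24n (ln n + ln 24) = 24n ln n + 24n ln 24.
Subtract 14n ln n: leading term is (24 − 14) n ln n = 10 n ln n. The next term is 24n ln 24 − 24n = 24(ln 24 − 1) n. Then the (1/2) ln(2π·24n) correction.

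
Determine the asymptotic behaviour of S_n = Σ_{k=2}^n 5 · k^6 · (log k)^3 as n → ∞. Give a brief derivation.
S_n ~ 5 · n^7 · (log n)^3 / 7

By integral comparison, S_n = ∫_1^n 5 · x^6 · (log x)^3 dx + O(n^6 · (log n)^3). For the integral, the leading term of ∫_1^n x^6 (log x)^3 dx is n^7/7 · (log n)^3 (by repeated integration by parts; each step lowers the log-exponent and produces a relatively O(1/log n) correction). Hence S_n ~ 5 · n^7 · (log n)^3 / 7.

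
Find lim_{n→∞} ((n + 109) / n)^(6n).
lim = e^654

Rewrite as (1 + 109/n)^(6n). By the standard limit (1 + x/n)^n → e^x, we have (1 + 109/n)^n → e^109, and raising to the 6th power gives e^654.
More precisely, ln[(1 + 109/n)^(6n)] = 6n · ln(1 + 109/n) = 6n · (109/n + O(1/n^2)) = 654 + O(1/n) → 654.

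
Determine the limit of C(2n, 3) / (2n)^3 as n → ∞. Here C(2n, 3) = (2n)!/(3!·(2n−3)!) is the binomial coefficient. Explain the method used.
lim = 1/3! = 1/6

With N = 2n → ∞: C(N, 3) / N^3 = [N(N−1)…(N−2)] / (3! · N^3) = (1/3!) · 1 · (1 − 1/(2n)) · (1 − 2/(2n)). Each factor → 1 as N → ∞, so the limit is 1/3! = 1/6.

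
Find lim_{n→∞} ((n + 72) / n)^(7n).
lim = e^504

Rewrite as (1 + 72/n)^(7n). By the standard limit (1 + x/n)^n → e^x, we have (1 + 72/n)^n → e^72, and raising to the 7th power gives e^504.
More precisely, ln[(1 + 72/n)^(7n)] = 7n · ln(1 + 72/n) = 7n · (72/n + O(1/n^2)) = 504 + O(1/n) → 504.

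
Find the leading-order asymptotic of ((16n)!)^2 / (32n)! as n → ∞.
((16n)!)^2/(32n)! ~ ((2π·16n)^(1/2) / sqrt(2)) · 2^(−2·16n)  →  0

Write N = 16n. Stirling: N! ~ sqrt(2π N)(N/e)^N and (2N)! ~ sqrt(2π·2N)·(2N/e)^(2N).
  (N!)^2/(2N)! ~ (2π N)^(2/2) (N/e)^(2N) / [sqrt(2π·2N) (2N/e)^(2N)]
     = (2π N)^(2/2) / sqrt(2π·2N) · (N/(2N))^(2N)
     = (2π N)^((2−1)/2) / sqrt(2) · 2^(−2N).
Since 2^2 > 1, the factor 2^(−2N) decays exponentially, so the ratio → 0. Substituting N = 16n gives the stated form.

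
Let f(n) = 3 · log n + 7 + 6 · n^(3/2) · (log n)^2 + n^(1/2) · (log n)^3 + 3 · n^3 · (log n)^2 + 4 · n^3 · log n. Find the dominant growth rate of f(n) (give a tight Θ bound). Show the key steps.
f(n) ∈ Θ(n^3 · (log n)^2)

Compare the terms by growth order. For large n, n^a · (log n)^b dominates n^a' · (log n)^b' iff a > a', or (a = a' and b > b'). Ranking the 6 terms shows the dominant one is 3 · n^3 · (log n)^2. Hence f(n) ∈ Θ(n^3 · (log n)^2).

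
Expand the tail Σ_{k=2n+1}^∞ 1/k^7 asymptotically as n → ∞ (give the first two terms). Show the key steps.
Σ_{k>2n} 1/k^7 = 1/(6 · (2n)^6) − 1/(2 · (2n)^7) + O(1/(2n)^8)

Compare to the integral: ∫_{2n}^∞ x^(−7) dx = [−x^(−6)/6]_{2n}^∞ = 1/((7−1)·(2n)^6). The Euler-Maclaurin correction adds −f(2n)/2 = −1/(2·(2n)^7). Euler-Maclaurin then gives
  Σ_{k>2n} 1/k^7 = ∫_{2n}^∞ dx/x^7 − 1/(2·(2n)^7) + O(1/(2n)^8).
(Equivalently this is ζ(7) − Σ_{k≤2n} 1/k^7.)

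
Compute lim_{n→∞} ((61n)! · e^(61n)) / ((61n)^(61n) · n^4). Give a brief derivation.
lim = 0

Stirling: (61n)! ~ sqrt(2π·61n) · (61n/e)^(61n). Hence
  (61n)! · e^(61n) / (61n)^(61n) ~ sqrt(2π·61n).
Dividing by n^4: sqrt(2π·61n) / n^4 = sqrt(2π·61) · n^((1−8)/2), so the expression behaves like sqrt(2π·61) · n^((1−8)/2) → 0.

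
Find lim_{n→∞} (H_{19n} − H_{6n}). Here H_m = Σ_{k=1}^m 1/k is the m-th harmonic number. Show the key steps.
lim = ln(19/6)

Euler-Maclaurin gives H_m = ln m + γ + 1/(2m) + O(1/m^2). The γ and O(1/m) terms cancel in the difference:
  H_{19n} − H_{6n} = ln(19n) − ln(6n) + O(1/n) = ln(19/6) + O(1/n).
Hence the limit is ln(19/6).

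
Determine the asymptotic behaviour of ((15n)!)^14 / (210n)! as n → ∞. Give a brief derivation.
((15n)!)^14/(210n)! ~ ((2π·15n)^(13/2) / sqrt(14)) · 14^(−14·15n)  →  0

Write N = 15n. Stirling: N! ~ sqrt(2π N)(N/e)^N and (14N)! ~ sqrt(2π·14N)·(14N/e)^(14N).
  (N!)^14/(14N)! ~ (2π N)^(14/2) (N/e)^(14N) / [sqrt(2π·14N) (14N/e)^(14N)]
     = (2π N)^(14/2) / sqrt(2π·14N) · (N/(14N))^(14N)
     = (2π N)^((14−1)/2) / sqrt(14) · 14^(−14N).
Since 14^14 > 1, the factor 14^(−14N) decays exponentially, so the ratio → 0. Substituting N = 15n gives the stated form.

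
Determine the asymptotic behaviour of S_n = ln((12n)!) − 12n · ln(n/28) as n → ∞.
S_n ~ 12n · (ln 336 − 1) + O(ln n)

Stirling: ln((12n)!) = 12n ln(12n) − 12n + O(ln n).
  S_n = 12n ln(12n) − 12n − 12n ln(n/28) + O(ln n)
      = 12n ln(12n) − 12n ln n + 12n ln 28 − 12n + O(ln n)
      = 12n ln 12 + 12n ln 28 − 12n + O(ln n)
      = 12n (ln 336 − 1) + O(ln n).
Numerically ln(336) − 1 ≈ 4.8171.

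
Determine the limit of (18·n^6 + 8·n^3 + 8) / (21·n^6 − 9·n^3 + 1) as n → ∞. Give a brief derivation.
lim = 18/21 = 6/7

For large n the leading n^6 terms dominate both numerator and denominator. Dividing top and bottom by n^6, every other term tends to 0, leaving 18/21 = 6/7.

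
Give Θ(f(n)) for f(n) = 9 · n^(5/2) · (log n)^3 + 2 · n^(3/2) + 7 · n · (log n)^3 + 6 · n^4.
f(n) ∈ Θ(n^4)

Compare the terms by growth order. For large n, n^a · (log n)^b dominates n^a' · (log n)^b' iff a > a', or (a = a' and b > b'). Ranking the 4 terms shows the dominant one is 6 · n^4. Hence f(n) ∈ Θ(n^4).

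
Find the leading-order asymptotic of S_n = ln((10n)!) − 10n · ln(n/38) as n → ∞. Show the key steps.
S_n ~ 10n · (ln 380 − 1) + O(ln n)

Stirling: ln((10n)!) = 10n ln(10n) − 10n + O(ln n).
  S_n = 10n ln(10n) − 10n − 10n ln(n/38) + O(ln n)
      = 10n ln(10n) − 10n ln n + 10n ln 38 − 10n + O(ln n)
      = 10n ln 10 + 10n ln 38 − 10n + O(ln n)
      = 10n (ln 380 − 1) + O(ln n).
Numerically ln(380) − 1 ≈ 4.9402.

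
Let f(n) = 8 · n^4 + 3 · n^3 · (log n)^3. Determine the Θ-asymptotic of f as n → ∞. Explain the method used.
f(n) ∈ Θ(n^4)

Compare the terms by growth order. For large n, n^a · (log n)^b dominates n^a' · (log n)^b' iff a > a', or (a = a' and b > b'). Ranking the 2 terms shows the dominant one is 8 · n^4. Hence f(n) ∈ Θ(n^4).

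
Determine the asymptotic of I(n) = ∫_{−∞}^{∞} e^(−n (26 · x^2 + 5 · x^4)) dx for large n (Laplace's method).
I(n) ~ sqrt(π/(26n))

φ(x) = 26 · x^2 + 5 · x^4 has its unique global minimum at x* = 0 (since φ'(x) = 52x + 20x^3 = 0 only at x = 0 for real x with both coefficients positive, and φ → ∞ as |x| → ∞). At x* = 0, φ(0) = 0 and φ''(0) = 52. Laplace's method then gives
  I(n) ~ sqrt(2π / (n · φ''(0))) · e^(−n φ(0)) = sqrt(2π / (52n)) = sqrt(π/(26n)).
The 5 · x^4 term contributes only at subleading order (an O(1/n) relative correction).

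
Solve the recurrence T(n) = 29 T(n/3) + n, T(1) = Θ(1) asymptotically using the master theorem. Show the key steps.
T(n) = Θ(n^(log_3 29))

Master theorem: compare f(n) = n to n^(log_3 29) where log_3 29 ≈ 3.065. Since 1 < log_3 29, we have f(n) = O(n^(log_3 29 − ε)) for some ε > 0 — Case 1. Hence T(n) = Θ(n^(log_3 29)).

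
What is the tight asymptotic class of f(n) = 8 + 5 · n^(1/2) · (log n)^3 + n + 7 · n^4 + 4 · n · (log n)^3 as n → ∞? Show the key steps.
f(n) ∈ Θ(n^4)

Compare the terms by growth order. For large n, n^a · (log n)^b dominates n^a' · (log n)^b' iff a > a', or (a = a' and b > b'). Ranking the 5 terms shows the dominant one is 7 · n^4. Hence f(n) ∈ Θ(n^4).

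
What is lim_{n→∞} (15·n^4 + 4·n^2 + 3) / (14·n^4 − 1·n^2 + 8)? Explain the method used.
lim = 15/14

For large n the leading n^4 terms dominate both numerator and denominator. Dividing top and bottom by n^4, every other term tends to 0, leaving 15/14.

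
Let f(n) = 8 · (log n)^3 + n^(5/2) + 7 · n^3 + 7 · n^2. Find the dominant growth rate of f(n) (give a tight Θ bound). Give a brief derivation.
f(n) ∈ Θ(n^3)

Compare the terms by growth order. For large n, n^a · (log n)^b dominates n^a' · (log n)^b' iff a > a', or (a = a' and b > b'). Ranking the 4 terms shows the dominant one is 7 · n^3. Hence f(n) ∈ Θ(n^3).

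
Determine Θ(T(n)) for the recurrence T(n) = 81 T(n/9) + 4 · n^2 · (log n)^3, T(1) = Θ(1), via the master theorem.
T(n) = Θ(n^2 · (log n)^4)

Here log_9 81 = 2 and f(n) = 4 · n^2 · (log n)^3 = Θ(n^(log_9 81) · (log n)^3). This is the extended Case 2 of the master theorem (f matches the critical exponent up to log factors), giving T(n) = Θ(n^(log_9 81) · (log n)^(3+1)) = Θ(n^2 · (log n)^4).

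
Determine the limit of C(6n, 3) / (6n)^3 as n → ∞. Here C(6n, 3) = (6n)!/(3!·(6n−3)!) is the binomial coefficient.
lim = 1/3! = 1/6

With N = 6n → ∞: C(N, 3) / N^3 = [N(N−1)…(N−2)] / (3! · N^3) = (1/3!) · 1 · (1 − 1/(6n)) · (1 − 2/(6n)). Each factor → 1 as N → ∞, so the limit is 1/3! = 1/6.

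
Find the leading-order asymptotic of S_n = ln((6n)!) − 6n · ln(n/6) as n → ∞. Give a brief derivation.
S_n ~ 6n · (ln 36 − 1) + O(ln n)

Stirling: ln((6n)!) = 6n ln(6n) − 6n + O(ln n).
  S_n = 6n ln(6n) − 6n − 6n ln(n/6) + O(ln n)
      = 6n ln(6n) − 6n ln n + 6n ln 6 − 6n + O(ln n)
      = 6n ln 6 + 6n ln 6 − 6n + O(ln n)
      = 6n (ln 36 − 1) + O(ln n).
Numerically ln(36) − 1 ≈ 2.5835.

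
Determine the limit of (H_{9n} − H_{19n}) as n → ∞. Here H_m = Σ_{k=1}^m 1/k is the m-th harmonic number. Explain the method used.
lim = ln(9/19)

Euler-Maclaurin gives H_m = ln m + γ + 1/(2m) + O(1/m^2). The γ and O(1/m) terms cancel in the difference:
  H_{9n} − H_{19n} = ln(9n) − ln(19n) + O(1/n) = ln(9/19) + O(1/n).
Hence the limit is ln(9/19).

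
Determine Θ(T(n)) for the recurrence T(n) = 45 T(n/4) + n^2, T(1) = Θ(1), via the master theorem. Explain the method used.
T(n) = Θ(n^(log_4 45))

Master theorem: compare f(n) = n^2 to n^(log_4 45) where log_4 45 ≈ 2.746. Since 2 < log_4 45, we have f(n) = O(n^(log_4 45 − ε)) for some ε > 0 — Case 1. Hence T(n) = Θ(n^(log_4 45)).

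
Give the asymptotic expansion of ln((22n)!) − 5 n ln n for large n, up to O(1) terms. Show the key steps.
ln((22n)!) − 5 n ln n = 17 n ln n + 22(ln 22 − 1) n + (1/2) ln(2π·22n) + O(1/n)

Stirling: ln((22n)!) = 22n ln(22n) − 22n + (1/2) ln(2π·22n) + O(1/n).
Expand 22n ln(22n) = 22n (ln n + ln 22) = 22n ln n + 22n ln 22.
Subtract 5n ln n: leading term is (22 − 5) n ln n = 17 n ln n. The next term is 22n ln 22 − 22n = 22(ln 22 − 1) n. Then the (1/2) ln(2π·22n) correction.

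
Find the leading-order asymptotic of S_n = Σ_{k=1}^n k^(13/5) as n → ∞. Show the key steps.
S_n ~ (5/18) · n^(18/5)

Integral comparison: Σ_{k=1}^n k^(13/5) = ∫_0^n x^(13/5) dx + O(n^(13/5)). The integral is n^(1 + 13/5) / (1 + 13/5) = n^((13+5)/5) / ((13+5)/5) = (5/18) · n^(18/5).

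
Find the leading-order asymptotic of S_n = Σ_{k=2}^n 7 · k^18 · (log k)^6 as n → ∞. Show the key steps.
S_n ~ 7 · n^19 · (log n)^6 / 19

By integral comparison, S_n = ∫_1^n 7 · x^18 · (log x)^6 dx + O(n^18 · (log n)^6). For the integral, the leading term of ∫_1^n x^18 (log x)^6 dx is n^19/19 · (log n)^6 (by repeated integration by parts; each step lowers the log-exponent and produces a relatively O(1/log n) correction). Hence S_n ~ 7 · n^19 · (log n)^6 / 19.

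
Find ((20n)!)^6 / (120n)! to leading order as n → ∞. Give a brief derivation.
((20n)!)^6/(120n)! ~ ((2π·20n)^(5/2) / sqrt(6)) · 6^(−6·20n)  →  0

Write N = 20n. Stirling: N! ~ sqrt(2π N)(N/e)^N and (6N)! ~ sqrt(2π·6N)·(6N/e)^(6N).
  (N!)^6/(6N)! ~ (2π N)^(6/2) (N/e)^(6N) / [sqrt(2π·6N) (6N/e)^(6N)]
     = (2π N)^(6/2) / sqrt(2π·6N) · (N/(6N))^(6N)
     = (2π N)^((6−1)/2) / sqrt(6) · 6^(−6N).
Since 6^6 > 1, the factor 6^(−6N) decays exponentially, so the ratio → 0. Substituting N = 20n gives the stated form.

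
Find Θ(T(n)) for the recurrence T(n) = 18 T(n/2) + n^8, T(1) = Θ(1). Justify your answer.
T(n) = Θ(n^8)

log_2 18 ≈ 4.170. f(n) = n^8 dominates n^(log_2 18) since 8 > 4.170, and the regularity condition a·f(n/b) = 18·(n/2)^8 = (18/256)·n^8 ≤ c·f(n) holds with c = 18/256 ≈ 0.0703 < 1. So this is Case 3: T(n) = Θ(f(n)) = Θ(n^8).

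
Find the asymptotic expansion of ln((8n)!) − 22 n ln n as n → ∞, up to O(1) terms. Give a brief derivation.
ln((8n)!) − 22 n ln n = −14 n ln n + 8(ln 8 − 1) n + (1/2) ln(2π·8n) + O(1/n)

Stirling: ln((8n)!) = 8n ln(8n) − 8n + (1/2) ln(2π·8n) + O(1/n).
Expand 8n ln(8n) = 8n (ln n + ln 8) = 8n ln n + 8n ln 8.
Subtract 22n ln n: leading term is (8 − 22) n ln n = −14 n ln n. The next term is 8n ln 8 − 8n = 8(ln 8 − 1) n. Then the (1/2) ln(2π·8n) correction.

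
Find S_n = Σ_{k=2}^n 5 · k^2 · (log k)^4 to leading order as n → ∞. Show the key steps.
S_n ~ 5 · n^3 · (log n)^4 / 3

By integral comparison, S_n = ∫_1^n 5 · x^2 · (log x)^4 dx + O(n^2 · (log n)^4). For the integral, the leading term of ∫_1^n x^2 (log x)^4 dx is n^3/3 · (log n)^4 (by repeated integration by parts; each step lowers the log-exponent and produces a relatively O(1/log n) correction). Hence S_n ~ 5 · n^3 · (log n)^4 / 3.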